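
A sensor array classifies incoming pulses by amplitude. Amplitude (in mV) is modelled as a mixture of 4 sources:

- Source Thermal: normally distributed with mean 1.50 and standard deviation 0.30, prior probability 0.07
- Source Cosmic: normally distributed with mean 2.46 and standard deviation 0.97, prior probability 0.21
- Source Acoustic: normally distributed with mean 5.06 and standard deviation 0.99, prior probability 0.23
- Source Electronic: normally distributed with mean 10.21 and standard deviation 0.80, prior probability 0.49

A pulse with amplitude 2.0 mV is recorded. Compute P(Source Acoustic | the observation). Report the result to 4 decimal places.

By Bayes' theorem, P(k | x) = π_k f_k(x) / Σ_j π_j f_j(x).
Evaluate each component's likelihood at the observed value:
  f_Thermal = 0.33159
  f_Cosmic = 0.367539
  f_Acoustic = 0.00339399
  f_Electronic = 6.73147e-24
Weight by the priors:
  π_Thermal·f_Thermal = 0.07 × 0.33159 = 0.0232113
  π_Cosmic·f_Cosmic = 0.21 × 0.367539 = 0.0771833
  π_Acoustic·f_Acoustic = 0.23 × 0.00339399 = 0.000780619
  π_Electronic·f_Electronic = 0.49 × 6.73147e-24 = 3.29842e-24
Marginal: 0.0232113 + 0.0771833 + 0.000780619 + 3.29842e-24 = 0.101175
P(Source Acoustic | 2.0 mV) ≈ 0.0077

0.0077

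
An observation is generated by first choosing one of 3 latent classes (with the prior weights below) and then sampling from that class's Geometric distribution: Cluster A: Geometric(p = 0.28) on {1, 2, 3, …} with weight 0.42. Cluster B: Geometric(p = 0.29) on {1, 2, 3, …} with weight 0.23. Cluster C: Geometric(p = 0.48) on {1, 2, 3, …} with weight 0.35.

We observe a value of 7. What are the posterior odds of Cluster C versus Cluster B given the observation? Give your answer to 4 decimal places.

0.3887

Only the two components matter; the odds are (P(Z=i) f_i(x)) / (P(Z=j) f_j(x)).
Component likelihoods at x = 7:
  L_A = 0.28·(1−0.28)^6 = 0.28·0.139314 = 0.0390079
  L_B = 0.29·(1−0.29)^6 = 0.29·0.1281 = 0.0371491
  L_C = 0.48·(1−0.48)^6 = 0.48·0.0197706 = 0.00948989
Odds = (0.35/0.23) × (0.00948989/0.0371491) = 1.52174 × 0.255454 ≈ 0.3887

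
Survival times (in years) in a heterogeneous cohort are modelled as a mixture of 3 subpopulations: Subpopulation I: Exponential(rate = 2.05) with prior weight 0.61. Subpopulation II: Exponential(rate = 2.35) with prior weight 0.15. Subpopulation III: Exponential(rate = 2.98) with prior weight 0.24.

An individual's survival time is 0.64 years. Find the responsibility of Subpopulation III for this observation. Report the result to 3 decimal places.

0.204

By Bayes' theorem, P(k | x) = π_k f_k(x) / Σ_j π_j f_j(x).
Evaluate each component's likelihood at the observed value:
  f_I = 0.552026
  f_II = 0.522263
  f_III = 0.442517
Multiply by the mixture weights:
  π_I·f_I = 0.61 × 0.552026 = 0.336736
  π_II·f_II = 0.15 × 0.522263 = 0.0783394
  π_III·f_III = 0.24 × 0.442517 = 0.106204
Marginal: 0.336736 + 0.0783394 + 0.106204 = 0.521279
P(Subpopulation III | data) = 0.106204 / 0.521279 ≈ 0.204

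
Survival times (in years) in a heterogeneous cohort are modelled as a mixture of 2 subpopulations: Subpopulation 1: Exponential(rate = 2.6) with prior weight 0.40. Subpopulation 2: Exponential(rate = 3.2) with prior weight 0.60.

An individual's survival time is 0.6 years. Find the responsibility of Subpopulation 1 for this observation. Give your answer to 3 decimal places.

P(component k | x) = w_k·f_k(x) / marginal(x), where marginal(x) = Σ_j w_j·f_j(x).
Exponential densities:
  L_1 = 2.6·e^(−2.6·0.6) = 2.6·e^(−1.5600) = 0.546354
  L_2 = 3.2·e^(−3.2·0.6) = 3.2·e^(−1.9200) = 0.469142
Weight by the priors:
  w_1·L_1 = 0.40 × 0.546354 = 0.218542
  w_2·L_2 = 0.60 × 0.469142 = 0.281485
Sum: 0.218542 + 0.281485 = 0.500027
Responsibility of Subpopulation 1: 0.218542 / 0.500027 ≈ 0.437

0.437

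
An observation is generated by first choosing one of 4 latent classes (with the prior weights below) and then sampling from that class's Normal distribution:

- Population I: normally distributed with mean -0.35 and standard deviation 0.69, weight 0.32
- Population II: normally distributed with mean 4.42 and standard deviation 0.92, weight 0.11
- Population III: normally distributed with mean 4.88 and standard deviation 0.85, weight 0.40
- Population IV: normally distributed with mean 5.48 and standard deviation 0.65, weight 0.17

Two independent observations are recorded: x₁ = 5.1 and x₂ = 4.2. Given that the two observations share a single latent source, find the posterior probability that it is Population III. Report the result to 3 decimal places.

0.728

Apply Bayes' rule: the posterior for each component is proportional to its prior times its likelihood at x.
Since both observations come from the same component, the likelihood for component k is f_k(x₁)·f_k(x₂).
  f_I = [(1/(0.69·√(2π)))·exp(−(5.1−-0.35)²/(2·0.69²)) = 0.578177·exp(-31.19355) = 1.64011e-14] × [2.08803e-10] = 3.4246e-24
  f_II = [(1/(0.92·√(2π)))·exp(−(5.1−4.42)²/(2·0.92²)) = 0.433633·exp(-0.27316) = 0.329983] × [0.42141] = 0.139058
  f_III = [(1/(0.85·√(2π)))·exp(−(5.1−4.88)²/(2·0.85²)) = 0.469344·exp(-0.03349) = 0.453884] × [0.340814] = 0.15469
  f_IV = [(1/(0.65·√(2π)))·exp(−(5.1−5.48)²/(2·0.65²)) = 0.613757·exp(-0.17089) = 0.517346] × [0.0882933] = 0.0456782
Multiply by the mixture weights:
  P(Z=I)·f_I = 0.32 × 3.4246e-24 = 1.09587e-24
  P(Z=II)·f_II = 0.11 × 0.139058 = 0.0152964
  P(Z=III)·f_III = 0.40 × 0.15469 = 0.0618759
  P(Z=IV)·f_IV = 0.17 × 0.0456782 = 0.0077653
Denominator: 1.09587e-24 + 0.0152964 + 0.0618759 + 0.0077653 = 0.0849376
Responsibility of Population III: 0.0618759 / 0.0849376 ≈ 0.728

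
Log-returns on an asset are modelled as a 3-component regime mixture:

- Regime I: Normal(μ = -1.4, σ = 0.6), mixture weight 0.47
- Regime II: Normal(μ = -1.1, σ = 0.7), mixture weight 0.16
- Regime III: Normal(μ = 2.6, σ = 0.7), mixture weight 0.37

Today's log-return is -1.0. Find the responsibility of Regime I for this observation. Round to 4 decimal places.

0.7349

Posterior ∝ prior × likelihood, so P(k | x) ∝ π_k f_k(x); normalise over all components.
Normal densities:
  p_I = (1/(0.6·√(2π)))·exp(−(-1.0−-1.4)²/(2·0.6²)) = 0.664904·exp(-0.22222) = 0.532413
  p_II = (1/(0.7·√(2π)))·exp(−(-1.0−-1.1)²/(2·0.7²)) = 0.569918·exp(-0.01020) = 0.564132
  p_III = (1/(0.7·√(2π)))·exp(−(-1.0−2.6)²/(2·0.7²)) = 0.569918·exp(-13.22449) = 1.02917e-06
Unnormalised posteriors:
  π_I·p_I = 0.47 × 0.532413 = 0.250234
  π_II·p_II = 0.16 × 0.564132 = 0.0902611
  π_III·p_III = 0.37 × 1.02917e-06 = 3.80795e-07
Marginal: 0.250234 + 0.0902611 + 3.80795e-07 = 0.340496
P(Regime I | data) = 0.250234 / 0.340496 ≈ 0.7349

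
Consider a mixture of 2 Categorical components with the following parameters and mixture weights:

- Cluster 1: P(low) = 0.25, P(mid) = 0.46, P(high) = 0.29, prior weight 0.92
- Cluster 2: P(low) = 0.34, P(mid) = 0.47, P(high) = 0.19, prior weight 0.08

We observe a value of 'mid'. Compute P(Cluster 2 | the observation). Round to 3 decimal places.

By Bayes' theorem, P(k | x) = w_k f_k(x) / Σ_j w_j f_j(x).
Component likelihoods at x = 'mid':
  f_1 = 0.46
  f_2 = 0.47
Weight by the priors:
  w_1·f_1 = 0.92 × 0.46 = 0.4232
  w_2·f_2 = 0.08 × 0.47 = 0.0376
Normaliser: 0.4232 + 0.0376 = 0.4608
P(Cluster 2 | the observation) = 0.0376 / 0.4608 ≈ 0.082

0.082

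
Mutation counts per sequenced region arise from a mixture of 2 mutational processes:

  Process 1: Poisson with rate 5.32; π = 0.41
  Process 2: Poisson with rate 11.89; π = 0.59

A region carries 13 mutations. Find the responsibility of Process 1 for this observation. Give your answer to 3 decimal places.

0.014

Posterior ∝ prior × likelihood, so P(k | x) ∝ π_k f_k(x); normalise over all components.
Poisson probabilities:
  p_1 = e^(−5.32)·5.32^13/13! = 0.00214845
  p_2 = e^(−11.89)·11.89^13/13! = 0.10455
Prior × likelihood for each component:
  π_1·p_1 = 0.41 × 0.00214845 = 0.000880862
  π_2·p_2 = 0.59 × 0.10455 = 0.0616843
Denominator: 0.000880862 + 0.0616843 = 0.0625651
So the posterior for Process 1 is 0.000880862 / 0.0625651 ≈ 0.014.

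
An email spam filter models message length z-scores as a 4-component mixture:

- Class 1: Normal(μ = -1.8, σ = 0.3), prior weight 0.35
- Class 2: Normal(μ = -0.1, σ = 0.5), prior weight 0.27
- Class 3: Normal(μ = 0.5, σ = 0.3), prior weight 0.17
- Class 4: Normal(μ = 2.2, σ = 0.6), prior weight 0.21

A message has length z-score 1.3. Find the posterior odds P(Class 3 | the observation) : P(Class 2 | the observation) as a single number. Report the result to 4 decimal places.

Only the two components matter; the odds are (π_i f_i(x)) / (π_j f_j(x)).
Component likelihoods at x = 1.3:
  f_1 = 8.65544e-24
  f_2 = 0.0158309
  f_3 = 0.0379866
  f_4 = 0.215863
Posterior odds = (π_3·f_3) / (π_2·f_2) = (0.17·0.0379866) / (0.27·0.0158309) = 0.00645773 / 0.00427434 ≈ 1.5108

1.5108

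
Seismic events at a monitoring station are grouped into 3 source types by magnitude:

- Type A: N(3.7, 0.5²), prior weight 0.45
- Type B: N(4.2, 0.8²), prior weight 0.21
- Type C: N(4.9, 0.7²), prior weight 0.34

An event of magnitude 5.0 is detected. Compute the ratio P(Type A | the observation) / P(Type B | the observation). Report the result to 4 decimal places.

0.1925

Since P(k|x) ∝ π_k f_k(x), the posterior odds are π_i f_i(x) / (π_j f_j(x)).
Component likelihoods at x = 5.0:
  p_A = (1/(0.5·√(2π)))·exp(−(5.0−3.7)²/(2·0.5²)) = 0.797885·exp(-3.38000) = 0.0271659
  p_B = (1/(0.8·√(2π)))·exp(−(5.0−4.2)²/(2·0.8²)) = 0.498678·exp(-0.50000) = 0.302463
  p_C = (1/(0.7·√(2π)))·exp(−(5.0−4.9)²/(2·0.7²)) = 0.569918·exp(-0.01020) = 0.564132
Posterior odds = (π_A·p_A) / (π_B·p_B) = (0.45·0.0271659) / (0.21·0.302463) = 0.0122247 / 0.0635173 ≈ 0.1925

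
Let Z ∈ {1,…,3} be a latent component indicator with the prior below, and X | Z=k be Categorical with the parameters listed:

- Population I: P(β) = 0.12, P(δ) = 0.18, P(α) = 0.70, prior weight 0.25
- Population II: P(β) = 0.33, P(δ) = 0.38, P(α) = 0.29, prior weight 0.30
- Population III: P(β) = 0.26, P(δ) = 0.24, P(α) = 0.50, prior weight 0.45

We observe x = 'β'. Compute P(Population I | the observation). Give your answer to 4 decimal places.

0.1220

The responsibility of component k is P(Z=k) f_k(x) divided by Σ_j P(Z=j) f_j(x).
Evaluate each component's likelihood at the observed value:
  p_I = P(β | comp) = 0.12
  p_II = P(β | comp) = 0.33
  p_III = P(β | comp) = 0.26
Weight by the priors:
  P(Z=I)·p_I = 0.25 × 0.12 = 0.03
  P(Z=II)·p_II = 0.30 × 0.33 = 0.099
  P(Z=III)·p_III = 0.45 × 0.26 = 0.117
Normaliser: 0.03 + 0.099 + 0.117 = 0.246
So the posterior for Population I is 0.03 / 0.246 ≈ 0.1220.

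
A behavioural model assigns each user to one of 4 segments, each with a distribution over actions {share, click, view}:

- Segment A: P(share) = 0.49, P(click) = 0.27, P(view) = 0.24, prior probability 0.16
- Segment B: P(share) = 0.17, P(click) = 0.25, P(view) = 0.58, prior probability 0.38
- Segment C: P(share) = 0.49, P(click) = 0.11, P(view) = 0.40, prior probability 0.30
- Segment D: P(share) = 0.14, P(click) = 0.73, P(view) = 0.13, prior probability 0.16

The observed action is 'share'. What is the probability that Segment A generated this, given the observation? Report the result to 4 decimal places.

0.2510

P(component k | x) = π_k·f_k(x) / marginal(x), where marginal(x) = Σ_j π_j·f_j(x).
Categorical probabilities:
  p_A = P(share | comp) = 0.49
  p_B = P(share | comp) = 0.17
  p_C = P(share | comp) = 0.49
  p_D = P(share | comp) = 0.14
Unnormalised posteriors:
  π_A·p_A = 0.16 × 0.49 = 0.0784
  π_B·p_B = 0.38 × 0.17 = 0.0646
  π_C·p_C = 0.30 × 0.49 = 0.147
  π_D·p_D = 0.16 × 0.14 = 0.0224
Denominator: 0.0784 + 0.0646 + 0.147 + 0.0224 = 0.3124
P(Segment A | 'share') = 0.0784 / 0.3124 ≈ 0.2510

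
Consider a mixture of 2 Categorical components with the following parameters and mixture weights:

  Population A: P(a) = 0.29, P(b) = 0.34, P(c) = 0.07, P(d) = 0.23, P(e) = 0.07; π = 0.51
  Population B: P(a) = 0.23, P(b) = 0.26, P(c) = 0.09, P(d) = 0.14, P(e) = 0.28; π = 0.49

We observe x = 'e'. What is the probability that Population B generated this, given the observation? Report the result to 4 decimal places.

By Bayes' theorem, P(k | x) = w_k f_k(x) / Σ_j w_j f_j(x).
Evaluate each component's likelihood at the observed value:
  L_A = 0.07
  L_B = 0.28
Prior × likelihood for each component:
  w_A·L_A = 0.51 × 0.07 = 0.0357
  w_B·L_B = 0.49 × 0.28 = 0.1372
Normaliser: 0.0357 + 0.1372 = 0.1729
P(Population B | 'e') ≈ 0.7935

0.7935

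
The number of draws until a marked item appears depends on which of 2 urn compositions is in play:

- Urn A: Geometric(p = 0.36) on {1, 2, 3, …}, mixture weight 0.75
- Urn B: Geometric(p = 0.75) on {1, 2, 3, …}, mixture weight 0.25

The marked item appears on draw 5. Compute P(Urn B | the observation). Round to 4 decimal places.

0.0159

The responsibility of component k is π_k f_k(x) divided by Σ_j π_j f_j(x).
Evaluate each component's likelihood at the observed value:
  L_A = 0.36·(1−0.36)^4 = 0.36·0.167772 = 0.060398
  L_B = 0.75·(1−0.75)^4 = 0.75·0.00390625 = 0.00292969
Prior × likelihood for each component:
  π_A·L_A = 0.75 × 0.060398 = 0.0452985
  π_B·L_B = 0.25 × 0.00292969 = 0.000732422
Marginal: 0.0452985 + 0.000732422 = 0.0460309
Responsibility of Urn B: 0.000732422 / 0.0460309 ≈ 0.0159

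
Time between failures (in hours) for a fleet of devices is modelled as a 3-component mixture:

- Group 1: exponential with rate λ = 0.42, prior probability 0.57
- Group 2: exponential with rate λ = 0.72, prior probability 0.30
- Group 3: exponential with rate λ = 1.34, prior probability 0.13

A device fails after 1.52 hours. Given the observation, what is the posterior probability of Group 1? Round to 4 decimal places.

Posterior ∝ prior × likelihood, so P(k | x) ∝ π_k f_k(x); normalise over all components.
Exponential densities:
  p_1 = 0.42·e^(−0.42·1.52) = 0.42·e^(−0.6384) = 0.221817
  p_2 = 0.72·e^(−0.72·1.52) = 0.72·e^(−1.0944) = 0.241013
  p_3 = 1.34·e^(−1.34·1.52) = 1.34·e^(−2.0368) = 0.174797
Prior × likelihood for each component:
  π_1·p_1 = 0.57 × 0.221817 = 0.126436
  π_2·p_2 = 0.30 × 0.241013 = 0.0723039
  π_3·p_3 = 0.13 × 0.174797 = 0.0227236
Denominator: 0.126436 + 0.0723039 + 0.0227236 = 0.221463
So the posterior for Group 1 is 0.126436 / 0.221463 ≈ 0.5709.

0.5709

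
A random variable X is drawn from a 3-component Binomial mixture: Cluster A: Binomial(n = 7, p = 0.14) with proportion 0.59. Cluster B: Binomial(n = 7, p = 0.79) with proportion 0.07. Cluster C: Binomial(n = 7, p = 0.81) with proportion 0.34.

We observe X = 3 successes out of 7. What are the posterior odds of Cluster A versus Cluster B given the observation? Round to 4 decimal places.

Posterior odds = (P(Z=i) f_i(x)) / (P(Z=j) f_j(x)); the normalising sum cancels.
Binomial probabilities:
  p_A = C(7,3)·0.14^3·0.86^4 = 35·0.002744·0.547008 = 0.0525347
  p_B = C(7,3)·0.79^3·0.21^4 = 35·0.493039·0.00194481 = 0.0335604
  p_C = C(7,3)·0.81^3·0.19^4 = 35·0.531441·0.00130321 = 0.0242403
0.0309955 / 0.00234922 ≈ 13.1939

13.1939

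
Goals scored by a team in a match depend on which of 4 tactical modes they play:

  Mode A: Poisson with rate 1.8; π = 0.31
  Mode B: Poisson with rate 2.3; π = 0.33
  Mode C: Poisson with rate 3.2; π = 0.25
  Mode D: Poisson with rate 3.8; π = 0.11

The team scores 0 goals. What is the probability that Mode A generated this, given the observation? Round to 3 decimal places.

0.528

By Bayes' theorem, P(k | x) = π_k f_k(x) / Σ_j π_j f_j(x).
Component likelihoods at x = 0 goals:
  p_A = e^(−1.8)·1.8^0/0! = 0.165299
  p_B = e^(−2.3)·2.3^0/0! = 0.100259
  p_C = e^(−3.2)·3.2^0/0! = 0.0407622
  p_D = e^(−3.8)·3.8^0/0! = 0.0223708
Prior × likelihood for each component:
  π_A·p_A = 0.31 × 0.165299 = 0.0512427
  π_B·p_B = 0.33 × 0.100259 = 0.0330854
  π_C·p_C = 0.25 × 0.0407622 = 0.0101906
  π_D·p_D = 0.11 × 0.0223708 = 0.00246078
Normaliser: 0.0512427 + 0.0330854 + 0.0101906 + 0.00246078 = 0.0969794
So the posterior for Mode A is 0.0512427 / 0.0969794 ≈ 0.528.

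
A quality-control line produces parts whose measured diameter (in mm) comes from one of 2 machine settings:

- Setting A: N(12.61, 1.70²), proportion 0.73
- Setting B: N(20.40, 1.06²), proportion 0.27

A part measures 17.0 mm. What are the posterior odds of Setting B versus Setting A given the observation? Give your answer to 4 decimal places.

The posterior odds equal the prior odds times the likelihood ratio: (π_i/π_j)·(f_i(x)/f_j(x)).
Evaluate each component's likelihood at the observed value:
  f_A = (1/(1.70·√(2π)))·exp(−(17.0−12.61)²/(2·1.70²)) = 0.234672·exp(-3.33427) = 0.00836382
  f_B = (1/(1.06·√(2π)))·exp(−(17.0−20.40)²/(2·1.06²)) = 0.376361·exp(-5.14418) = 0.00219541
0.00059276 / 0.00610559 ≈ 0.0971

0.0971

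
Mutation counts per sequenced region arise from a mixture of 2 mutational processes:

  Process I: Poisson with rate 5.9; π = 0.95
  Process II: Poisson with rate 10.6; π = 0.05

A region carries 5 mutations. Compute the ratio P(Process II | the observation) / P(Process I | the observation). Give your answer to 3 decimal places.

Since P(k|x) ∝ P(Z=k) f_k(x), the posterior odds are P(Z=i) f_i(x) / (P(Z=j) f_j(x)).
Evaluate each component's likelihood at the observed value:
  f_I = 0.163208
  f_II = 0.027786
Posterior odds = (P(Z=II)·f_II) / (P(Z=I)·f_I) = (0.05·0.027786) / (0.95·0.163208) = 0.0013893 / 0.155048 ≈ 0.009

0.009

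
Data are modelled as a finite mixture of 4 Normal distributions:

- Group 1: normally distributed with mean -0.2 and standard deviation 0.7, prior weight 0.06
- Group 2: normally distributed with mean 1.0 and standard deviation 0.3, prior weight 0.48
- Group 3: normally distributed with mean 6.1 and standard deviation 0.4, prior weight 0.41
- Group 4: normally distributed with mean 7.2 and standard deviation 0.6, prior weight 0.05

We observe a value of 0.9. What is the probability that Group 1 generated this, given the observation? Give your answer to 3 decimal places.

0.016

By Bayes' theorem, P(k | x) = π_k f_k(x) / Σ_j π_j f_j(x).
Component likelihoods at x = 0.9:
  p_1 = (1/(0.7·√(2π)))·exp(−(0.9−-0.2)²/(2·0.7²)) = 0.569918·exp(-1.23469) = 0.165803
  p_2 = (1/(0.3·√(2π)))·exp(−(0.9−1.0)²/(2·0.3²)) = 1.329808·exp(-0.05556) = 1.25794
  p_3 = (1/(0.4·√(2π)))·exp(−(0.9−6.1)²/(2·0.4²)) = 0.997356·exp(-84.50000) = 1.99971e-37
  p_4 = (1/(0.6·√(2π)))·exp(−(0.9−7.2)²/(2·0.6²)) = 0.664904·exp(-55.12500) = 7.62563e-25
Multiply by the mixture weights:
  π_1·p_1 = 0.06 × 0.165803 = 0.00994815
  π_2·p_2 = 0.48 × 1.25794 = 0.603813
  π_3·p_3 = 0.41 × 1.99971e-37 = 8.1988e-38
  π_4·p_4 = 0.05 × 7.62563e-25 = 3.81281e-26
Evidence: 0.00994815 + 0.603813 + 8.1988e-38 + 3.81281e-26 = 0.613761
Responsibility of Group 1: 0.00994815 / 0.613761 ≈ 0.016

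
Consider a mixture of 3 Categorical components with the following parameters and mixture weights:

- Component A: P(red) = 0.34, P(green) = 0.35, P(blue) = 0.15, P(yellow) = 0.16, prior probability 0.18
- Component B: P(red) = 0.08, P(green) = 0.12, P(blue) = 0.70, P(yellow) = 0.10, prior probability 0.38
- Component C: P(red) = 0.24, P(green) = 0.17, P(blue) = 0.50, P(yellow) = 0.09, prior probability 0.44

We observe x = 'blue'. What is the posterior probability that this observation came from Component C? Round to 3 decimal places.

The responsibility of component k is w_k f_k(x) divided by Σ_j w_j f_j(x).
Categorical probabilities:
  f_A = 0.15
  f_B = 0.7
  f_C = 0.5
Weight by the priors:
  w_A·f_A = 0.18 × 0.15 = 0.027
  w_B·f_B = 0.38 × 0.7 = 0.266
  w_C·f_C = 0.44 × 0.5 = 0.22
Denominator: 0.027 + 0.266 + 0.22 = 0.513
Responsibility of Component C: 0.22 / 0.513 ≈ 0.429

0.429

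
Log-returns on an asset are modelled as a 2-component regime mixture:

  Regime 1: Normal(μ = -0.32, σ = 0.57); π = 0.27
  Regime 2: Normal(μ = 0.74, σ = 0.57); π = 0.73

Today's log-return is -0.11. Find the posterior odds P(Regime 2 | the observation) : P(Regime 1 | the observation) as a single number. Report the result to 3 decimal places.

Posterior odds = (w_i f_i(x)) / (w_j f_j(x)); the normalising sum cancels.
Evaluate each component's likelihood at the observed value:
  p_1 = 0.653975
  p_2 = 0.230225
0.168064 / 0.176573 ≈ 0.952

0.952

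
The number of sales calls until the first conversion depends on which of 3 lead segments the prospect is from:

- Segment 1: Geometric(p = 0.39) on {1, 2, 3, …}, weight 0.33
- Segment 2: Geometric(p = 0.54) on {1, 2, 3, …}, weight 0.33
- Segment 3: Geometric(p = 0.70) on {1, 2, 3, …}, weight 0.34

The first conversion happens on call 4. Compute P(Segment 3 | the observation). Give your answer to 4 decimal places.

Apply Bayes' rule: the posterior for each component is proportional to its prior times its likelihood at x.
Component likelihoods at x = 4:
  L_1 = 0.0885226
  L_2 = 0.0525614
  L_3 = 0.0189
Multiply by the mixture weights:
  w_1·L_1 = 0.33 × 0.0885226 = 0.0292125
  w_2·L_2 = 0.33 × 0.0525614 = 0.0173453
  w_3·L_3 = 0.34 × 0.0189 = 0.006426
Sum: 0.0292125 + 0.0173453 + 0.006426 = 0.0529837
P(Segment 3 | data) = 0.006426 / 0.0529837 ≈ 0.1213

0.1213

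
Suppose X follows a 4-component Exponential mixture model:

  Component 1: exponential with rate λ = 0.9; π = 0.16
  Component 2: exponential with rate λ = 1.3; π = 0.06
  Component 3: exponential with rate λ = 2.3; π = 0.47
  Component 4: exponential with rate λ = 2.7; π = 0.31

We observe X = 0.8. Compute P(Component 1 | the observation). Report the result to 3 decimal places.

P(component k | x) = π_k·f_k(x) / marginal(x), where marginal(x) = Σ_j π_j·f_j(x).
Exponential densities:
  p_1 = 0.438077
  p_2 = 0.459491
  p_3 = 0.36528
  p_4 = 0.311378
Unnormalised posteriors:
  π_1·p_1 = 0.16 × 0.438077 = 0.0700923
  π_2·p_2 = 0.06 × 0.459491 = 0.0275695
  π_3·p_3 = 0.47 × 0.36528 = 0.171682
  π_4·p_4 = 0.31 × 0.311378 = 0.0965271
Marginal: 0.0700923 + 0.0275695 + 0.171682 + 0.0965271 = 0.365871
Responsibility of Component 1: 0.0700923 / 0.365871 ≈ 0.192

0.192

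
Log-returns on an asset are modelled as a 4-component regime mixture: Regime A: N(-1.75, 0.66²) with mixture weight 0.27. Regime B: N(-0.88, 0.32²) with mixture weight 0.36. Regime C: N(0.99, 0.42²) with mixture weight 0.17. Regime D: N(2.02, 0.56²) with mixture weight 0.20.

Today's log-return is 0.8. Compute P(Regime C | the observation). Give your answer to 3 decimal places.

Posterior ∝ prior × likelihood, so P(k | x) ∝ P(Z=k) f_k(x); normalise over all components.
Evaluate each component's likelihood at the observed value:
  L_A = 0.000346625
  L_B = 1.29015e-06
  L_C = 0.857476
  L_D = 0.0663901
Unnormalised posteriors:
  P(Z=A)·L_A = 0.27 × 0.000346625 = 9.35888e-05
  P(Z=B)·L_B = 0.36 × 1.29015e-06 = 4.64453e-07
  P(Z=C)·L_C = 0.17 × 0.857476 = 0.145771
  P(Z=D)·L_D = 0.20 × 0.0663901 = 0.013278
Sum: 9.35888e-05 + 4.64453e-07 + 0.145771 + 0.013278 = 0.159143
So the posterior for Regime C is 0.145771 / 0.159143 ≈ 0.916.

0.916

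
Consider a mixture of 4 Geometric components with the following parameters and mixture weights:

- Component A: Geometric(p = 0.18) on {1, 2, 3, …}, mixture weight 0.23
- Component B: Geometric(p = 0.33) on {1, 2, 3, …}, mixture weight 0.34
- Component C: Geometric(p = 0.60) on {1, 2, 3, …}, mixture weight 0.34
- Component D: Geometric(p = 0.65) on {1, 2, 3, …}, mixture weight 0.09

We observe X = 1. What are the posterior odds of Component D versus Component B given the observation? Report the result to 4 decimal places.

Only the two components matter; the odds are (P(Z=i) f_i(x)) / (P(Z=j) f_j(x)).
Geometric probabilities:
  L_A = 0.18·(1−0.18)^0 = 0.18·1 = 0.18
  L_B = 0.33·(1−0.33)^0 = 0.33·1 = 0.33
  L_C = 0.60·(1−0.60)^0 = 0.60·1 = 0.6
  L_D = 0.65·(1−0.65)^0 = 0.65·1 = 0.65
0.0585 / 0.1122 ≈ 0.5214

0.5214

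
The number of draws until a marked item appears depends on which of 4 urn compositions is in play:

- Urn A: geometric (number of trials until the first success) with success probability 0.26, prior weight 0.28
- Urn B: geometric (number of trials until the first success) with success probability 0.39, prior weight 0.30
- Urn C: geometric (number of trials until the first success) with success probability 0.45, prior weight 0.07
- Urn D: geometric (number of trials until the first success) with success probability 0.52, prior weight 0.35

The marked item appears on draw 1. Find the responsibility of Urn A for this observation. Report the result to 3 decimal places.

0.181

The responsibility of component k is π_k f_k(x) divided by Σ_j π_j f_j(x).
Component likelihoods at x = 1:
  L_A = 0.26
  L_B = 0.39
  L_C = 0.45
  L_D = 0.52
Multiply by the mixture weights:
  π_A·L_A = 0.28 × 0.26 = 0.0728
  π_B·L_B = 0.30 × 0.39 = 0.117
  π_C·L_C = 0.07 × 0.45 = 0.0315
  π_D·L_D = 0.35 × 0.52 = 0.182
Denominator: 0.0728 + 0.117 + 0.0315 + 0.182 = 0.4033
Responsibility of Urn A: 0.0728 / 0.4033 ≈ 0.181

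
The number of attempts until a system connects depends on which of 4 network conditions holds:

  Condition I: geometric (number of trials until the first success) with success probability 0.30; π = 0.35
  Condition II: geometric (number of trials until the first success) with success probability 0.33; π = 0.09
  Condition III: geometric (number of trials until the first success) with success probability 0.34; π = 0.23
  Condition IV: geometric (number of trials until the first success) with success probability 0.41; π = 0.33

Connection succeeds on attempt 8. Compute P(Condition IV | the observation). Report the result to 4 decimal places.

Apply Bayes' rule: the posterior for each component is proportional to its prior times its likelihood at x.
Geometric probabilities:
  L_I = 0.30·(1−0.30)^7 = 0.30·0.0823543 = 0.0247063
  L_II = 0.33·(1−0.33)^7 = 0.33·0.0606071 = 0.0200003
  L_III = 0.34·(1−0.34)^7 = 0.34·0.0545516 = 0.0185475
  L_IV = 0.41·(1−0.41)^7 = 0.41·0.0248865 = 0.0102035
Multiply by the mixture weights:
  π_I·L_I = 0.35 × 0.0247063 = 0.0086472
  π_II·L_II = 0.09 × 0.0200003 = 0.00180003
  π_III·L_III = 0.23 × 0.0185475 = 0.00426594
  π_IV·L_IV = 0.33 × 0.0102035 = 0.00336715
Sum: 0.0086472 + 0.00180003 + 0.00426594 + 0.00336715 = 0.0180803
P(Condition IV | data) = 0.00336715 / 0.0180803 ≈ 0.1862

0.1862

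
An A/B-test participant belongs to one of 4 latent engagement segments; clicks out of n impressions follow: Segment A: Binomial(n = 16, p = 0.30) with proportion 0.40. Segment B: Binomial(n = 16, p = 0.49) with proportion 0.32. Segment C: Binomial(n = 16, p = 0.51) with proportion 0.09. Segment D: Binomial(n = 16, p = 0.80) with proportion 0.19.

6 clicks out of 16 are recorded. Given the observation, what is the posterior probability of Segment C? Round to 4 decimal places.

0.0855

By Bayes' theorem, P(k | x) = w_k f_k(x) / Σ_j w_j f_j(x).
Evaluate each component's likelihood at the observed value:
  f_A = C(16,6)·0.30^6·0.70^10 = 8008·0.000729·0.0282475 = 0.164904
  f_B = C(16,6)·0.49^6·0.51^10 = 8008·0.0138413·0.00119042 = 0.131948
  f_C = C(16,6)·0.51^6·0.49^10 = 8008·0.0175963·0.000797923 = 0.112436
  f_D = C(16,6)·0.80^6·0.20^10 = 8008·0.262144·1.024e-07 = 0.000214963
Unnormalised posteriors:
  w_A·f_A = 0.40 × 0.164904 = 0.0659617
  w_B·f_B = 0.32 × 0.131948 = 0.0422233
  w_C·f_C = 0.09 × 0.112436 = 0.0101193
  w_D·f_D = 0.19 × 0.000214963 = 4.0843e-05
Evidence: 0.0659617 + 0.0422233 + 0.0101193 + 4.0843e-05 = 0.118345
P(Segment C | x) = 0.0101193 / 0.118345 ≈ 0.0855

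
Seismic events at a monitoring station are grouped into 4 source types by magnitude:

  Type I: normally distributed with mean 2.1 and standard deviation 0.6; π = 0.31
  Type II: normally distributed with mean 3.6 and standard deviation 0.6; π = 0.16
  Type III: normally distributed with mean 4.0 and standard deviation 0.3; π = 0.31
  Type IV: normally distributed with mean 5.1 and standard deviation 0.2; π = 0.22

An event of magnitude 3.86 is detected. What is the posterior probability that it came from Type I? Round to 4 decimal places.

0.0059

Apply Bayes' rule: the posterior for each component is proportional to its prior times its likelihood at x.
Component likelihoods at x = 3.86:
  p_I = 0.00900176
  p_II = 0.605318
  p_III = 1.19261
  p_IV = 8.96892e-09
Prior × likelihood for each component:
  w_I·p_I = 0.31 × 0.00900176 = 0.00279055
  w_II·p_II = 0.16 × 0.605318 = 0.0968508
  w_III·p_III = 0.31 × 1.19261 = 0.36971
  w_IV·p_IV = 0.22 × 8.96892e-09 = 1.97316e-09
Evidence: 0.00279055 + 0.0968508 + 0.36971 + 1.97316e-09 = 0.469351
So the posterior for Type I is 0.00279055 / 0.469351 ≈ 0.0059.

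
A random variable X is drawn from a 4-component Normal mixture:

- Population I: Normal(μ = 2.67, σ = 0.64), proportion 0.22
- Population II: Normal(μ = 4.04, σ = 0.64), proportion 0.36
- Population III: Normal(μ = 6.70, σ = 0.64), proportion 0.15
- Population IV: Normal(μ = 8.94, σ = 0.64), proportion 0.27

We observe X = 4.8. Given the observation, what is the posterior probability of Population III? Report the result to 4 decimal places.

Apply Bayes' rule: the posterior for each component is proportional to its prior times its likelihood at x.
Component likelihoods at x = 4.8:
  f_I = 0.00245198
  f_II = 0.307977
  f_III = 0.00760165
  f_IV = 5.10814e-10
Prior × likelihood for each component:
  P(Z=I)·f_I = 0.22 × 0.00245198 = 0.000539436
  P(Z=II)·f_II = 0.36 × 0.307977 = 0.110872
  P(Z=III)·f_III = 0.15 × 0.00760165 = 0.00114025
  P(Z=IV)·f_IV = 0.27 × 5.10814e-10 = 1.3792e-10
Normaliser: 0.000539436 + 0.110872 + 0.00114025 + 1.3792e-10 = 0.112551
So the posterior for Population III is 0.00114025 / 0.112551 ≈ 0.0101.

0.0101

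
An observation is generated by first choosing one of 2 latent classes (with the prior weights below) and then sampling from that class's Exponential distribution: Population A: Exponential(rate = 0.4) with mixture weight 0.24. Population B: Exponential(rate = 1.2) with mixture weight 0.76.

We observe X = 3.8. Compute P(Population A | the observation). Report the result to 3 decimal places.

Posterior ∝ prior × likelihood, so P(k | x) ∝ π_k f_k(x); normalise over all components.
Evaluate each component's likelihood at the observed value:
  p_A = 0.0874848
  p_B = 0.0125545
Weight by the priors:
  π_A·p_A = 0.24 × 0.0874848 = 0.0209963
  π_B·p_B = 0.76 × 0.0125545 = 0.0095414
Denominator: 0.0209963 + 0.0095414 = 0.0305377
So the posterior for Population A is 0.0209963 / 0.0305377 ≈ 0.688.

0.688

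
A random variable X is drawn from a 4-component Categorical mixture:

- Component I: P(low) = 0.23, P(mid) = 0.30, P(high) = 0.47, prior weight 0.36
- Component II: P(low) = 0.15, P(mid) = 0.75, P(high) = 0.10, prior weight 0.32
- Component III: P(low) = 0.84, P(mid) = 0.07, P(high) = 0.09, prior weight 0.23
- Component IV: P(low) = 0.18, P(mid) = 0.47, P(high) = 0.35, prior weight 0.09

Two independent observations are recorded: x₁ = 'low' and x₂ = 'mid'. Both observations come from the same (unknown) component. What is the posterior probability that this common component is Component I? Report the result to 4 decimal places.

0.3030

Posterior ∝ prior × likelihood, so P(k | x) ∝ π_k f_k(x); normalise over all components.
Since both observations come from the same component, the likelihood for component k is f_k(x₁)·f_k(x₂).
  L_I = [P(low | comp) = 0.23] × [0.3] = 0.069
  L_II = [P(low | comp) = 0.15] × [0.75] = 0.1125
  L_III = [P(low | comp) = 0.84] × [0.07] = 0.0588
  L_IV = [P(low | comp) = 0.18] × [0.47] = 0.0846
Weight by the priors:
  π_I·L_I = 0.36 × 0.069 = 0.02484
  π_II·L_II = 0.32 × 0.1125 = 0.036
  π_III·L_III = 0.23 × 0.0588 = 0.013524
  π_IV·L_IV = 0.09 × 0.0846 = 0.007614
Sum: 0.02484 + 0.036 + 0.013524 + 0.007614 = 0.081978
P(Component I | x₁,x₂) ≈ 0.3030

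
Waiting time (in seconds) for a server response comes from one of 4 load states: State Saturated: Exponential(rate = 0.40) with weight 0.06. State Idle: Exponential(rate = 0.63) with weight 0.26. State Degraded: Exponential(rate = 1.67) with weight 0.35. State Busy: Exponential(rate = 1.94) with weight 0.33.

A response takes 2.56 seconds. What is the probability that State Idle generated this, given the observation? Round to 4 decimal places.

P(component k | x) = w_k·f_k(x) / marginal(x), where marginal(x) = Σ_j w_j·f_j(x).
Evaluate each component's likelihood at the observed value:
  p_Saturated = 0.40·e^(−0.40·2.56) = 0.40·e^(−1.0240) = 0.143662
  p_Idle = 0.63·e^(−0.63·2.56) = 0.63·e^(−1.6128) = 0.125577
  p_Degraded = 1.67·e^(−1.67·2.56) = 1.67·e^(−4.2752) = 0.0232285
  p_Busy = 1.94·e^(−1.94·2.56) = 1.94·e^(−4.9664) = 0.0135183
Unnormalised posteriors:
  w_Saturated·p_Saturated = 0.06 × 0.143662 = 0.00861973
  w_Idle·p_Idle = 0.26 × 0.125577 = 0.03265
  w_Degraded·p_Degraded = 0.35 × 0.0232285 = 0.00812997
  w_Busy·p_Busy = 0.33 × 0.0135183 = 0.00446103
Normaliser: 0.00861973 + 0.03265 + 0.00812997 + 0.00446103 = 0.0538608
P(State Idle | 2.56 seconds) = 0.03265 / 0.0538608 ≈ 0.6062

0.6062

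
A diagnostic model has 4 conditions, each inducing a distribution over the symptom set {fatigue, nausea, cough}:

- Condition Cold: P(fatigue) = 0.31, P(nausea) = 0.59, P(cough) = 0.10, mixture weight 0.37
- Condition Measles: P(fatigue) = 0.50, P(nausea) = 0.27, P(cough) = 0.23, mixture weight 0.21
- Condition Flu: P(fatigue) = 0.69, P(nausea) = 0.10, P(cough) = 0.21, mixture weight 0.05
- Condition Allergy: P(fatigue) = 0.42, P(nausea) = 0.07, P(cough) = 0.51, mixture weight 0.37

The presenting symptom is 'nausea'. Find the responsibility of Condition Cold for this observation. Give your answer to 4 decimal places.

P(component k | x) = π_k·f_k(x) / marginal(x), where marginal(x) = Σ_j π_j·f_j(x).
Categorical probabilities:
  f_Cold = 0.59
  f_Measles = 0.27
  f_Flu = 0.1
  f_Allergy = 0.07
Multiply by the mixture weights:
  π_Cold·f_Cold = 0.37 × 0.59 = 0.2183
  π_Measles·f_Measles = 0.21 × 0.27 = 0.0567
  π_Flu·f_Flu = 0.05 × 0.1 = 0.005
  π_Allergy·f_Allergy = 0.37 × 0.07 = 0.0259
Sum: 0.2183 + 0.0567 + 0.005 + 0.0259 = 0.3059
So the posterior for Condition Cold is 0.2183 / 0.3059 ≈ 0.7136.

0.7136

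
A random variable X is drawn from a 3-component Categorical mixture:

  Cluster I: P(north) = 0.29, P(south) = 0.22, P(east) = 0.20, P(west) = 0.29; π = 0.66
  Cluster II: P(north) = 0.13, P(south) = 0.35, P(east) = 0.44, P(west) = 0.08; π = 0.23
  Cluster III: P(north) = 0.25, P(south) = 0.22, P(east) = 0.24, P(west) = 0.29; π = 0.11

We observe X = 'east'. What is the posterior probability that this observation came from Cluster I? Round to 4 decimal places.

0.5085

P(component k | x) = P(Z=k)·f_k(x) / marginal(x), where marginal(x) = Σ_j P(Z=j)·f_j(x).
Categorical probabilities:
  L_I = P(east | comp) = 0.20
  L_II = P(east | comp) = 0.44
  L_III = P(east | comp) = 0.24
Prior × likelihood for each component:
  P(Z=I)·L_I = 0.66 × 0.2 = 0.132
  P(Z=II)·L_II = 0.23 × 0.44 = 0.1012
  P(Z=III)·L_III = 0.11 × 0.24 = 0.0264
Denominator: 0.132 + 0.1012 + 0.0264 = 0.2596
P(Cluster I | 'east') = 0.132 / 0.2596 ≈ 0.5085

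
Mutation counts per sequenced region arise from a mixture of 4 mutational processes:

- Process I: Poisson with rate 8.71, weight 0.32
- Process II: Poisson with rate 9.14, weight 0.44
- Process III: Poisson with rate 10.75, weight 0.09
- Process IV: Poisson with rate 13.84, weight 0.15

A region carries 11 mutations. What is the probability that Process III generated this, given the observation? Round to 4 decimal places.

0.1108

P(component k | x) = π_k·f_k(x) / marginal(x), where marginal(x) = Σ_j π_j·f_j(x).
Poisson probabilities:
  f_I = e^(−8.71)·8.71^11/11! = 0.0904355
  f_II = e^(−9.14)·9.14^11/11! = 0.0999542
  f_III = e^(−10.75)·10.75^11/11! = 0.119034
  f_IV = e^(−13.84)·13.84^11/11! = 0.087238
Unnormalised posteriors:
  π_I·f_I = 0.32 × 0.0904355 = 0.0289394
  π_II·f_II = 0.44 × 0.0999542 = 0.0439798
  π_III·f_III = 0.09 × 0.119034 = 0.0107131
  π_IV·f_IV = 0.15 × 0.087238 = 0.0130857
Denominator: 0.0289394 + 0.0439798 + 0.0107131 + 0.0130857 = 0.096718
P(Process III | x) = 0.0107131 / 0.096718 ≈ 0.1108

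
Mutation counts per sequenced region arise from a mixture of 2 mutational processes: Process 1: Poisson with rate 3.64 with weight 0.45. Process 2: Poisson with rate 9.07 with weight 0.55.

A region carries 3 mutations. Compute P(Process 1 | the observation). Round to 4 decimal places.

0.9235

Apply Bayes' rule: the posterior for each component is proportional to its prior times its likelihood at x.
Component likelihoods at x = 3 mutations:
  p_1 = 0.211019
  p_2 = 0.0143093
Multiply by the mixture weights:
  P(Z=1)·p_1 = 0.45 × 0.211019 = 0.0949584
  P(Z=2)·p_2 = 0.55 × 0.0143093 = 0.00787014
Denominator: 0.0949584 + 0.00787014 = 0.102829
P(Process 1 | x) ≈ 0.9235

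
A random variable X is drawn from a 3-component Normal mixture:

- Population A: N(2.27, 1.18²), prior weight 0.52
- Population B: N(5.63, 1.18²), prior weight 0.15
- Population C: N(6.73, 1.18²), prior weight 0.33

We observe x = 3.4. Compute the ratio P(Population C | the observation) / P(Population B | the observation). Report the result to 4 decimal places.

Only the two components matter; the odds are (π_i f_i(x)) / (π_j f_j(x)).
Evaluate each component's likelihood at the observed value:
  L_A = (1/(1.18·√(2π)))·exp(−(3.4−2.27)²/(2·1.18²)) = 0.338087·exp(-0.45852) = 0.213744
  L_B = (1/(1.18·√(2π)))·exp(−(3.4−5.63)²/(2·1.18²)) = 0.338087·exp(-1.78573) = 0.0566886
  L_C = (1/(1.18·√(2π)))·exp(−(3.4−6.73)²/(2·1.18²)) = 0.338087·exp(-3.98194) = 0.00630514
0.0020807 / 0.00850329 ≈ 0.2447

0.2447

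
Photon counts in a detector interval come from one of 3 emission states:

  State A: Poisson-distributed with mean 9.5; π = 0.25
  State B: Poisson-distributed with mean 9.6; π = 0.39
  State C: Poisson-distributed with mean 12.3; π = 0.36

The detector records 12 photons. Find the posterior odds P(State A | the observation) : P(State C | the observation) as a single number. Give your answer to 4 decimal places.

The posterior odds equal the prior odds times the likelihood ratio: (π_i/π_j)·(f_i(x)/f_j(x)).
Component likelihoods at x = 12 photons:
  L_A = e^(−9.5)·9.5^12/12! = 0.0844401
  L_B = e^(−9.6)·9.6^12/12! = 0.0866345
  L_C = e^(−12.3)·12.3^12/12! = 0.113947
Posterior odds = (π_A·L_A) / (π_C·L_C) = (0.25·0.0844401) / (0.36·0.113947) = 0.02111 / 0.0410209 ≈ 0.5146

0.5146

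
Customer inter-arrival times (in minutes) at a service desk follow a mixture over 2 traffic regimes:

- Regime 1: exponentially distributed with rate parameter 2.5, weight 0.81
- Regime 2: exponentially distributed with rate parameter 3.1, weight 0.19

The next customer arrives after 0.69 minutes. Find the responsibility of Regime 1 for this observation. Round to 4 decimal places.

0.8387

By Bayes' theorem, P(k | x) = w_k f_k(x) / Σ_j w_j f_j(x).
Exponential densities:
  f_1 = 0.445433
  f_2 = 0.365095
Unnormalised posteriors:
  w_1·f_1 = 0.81 × 0.445433 = 0.3608
  w_2·f_2 = 0.19 × 0.365095 = 0.069368
Sum: 0.3608 + 0.069368 = 0.430168
P(Regime 1 | data) ≈ 0.8387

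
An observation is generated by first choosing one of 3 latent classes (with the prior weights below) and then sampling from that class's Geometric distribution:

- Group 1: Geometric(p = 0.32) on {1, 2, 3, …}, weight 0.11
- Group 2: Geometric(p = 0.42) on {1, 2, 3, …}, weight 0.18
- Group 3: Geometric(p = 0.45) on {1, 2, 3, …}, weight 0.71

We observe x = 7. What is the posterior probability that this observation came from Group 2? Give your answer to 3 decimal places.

Posterior ∝ prior × likelihood, so P(k | x) ∝ P(Z=k) f_k(x); normalise over all components.
Geometric probabilities:
  L_1 = 0.0316376
  L_2 = 0.0159889
  L_3 = 0.0124563
Unnormalised posteriors:
  P(Z=1)·L_1 = 0.11 × 0.0316376 = 0.00348014
  P(Z=2)·L_2 = 0.18 × 0.0159889 = 0.00287799
  P(Z=3)·L_3 = 0.71 × 0.0124563 = 0.00884396
Denominator: 0.00348014 + 0.00287799 + 0.00884396 = 0.0152021
So the posterior for Group 2 is 0.00287799 / 0.0152021 ≈ 0.189.

0.189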